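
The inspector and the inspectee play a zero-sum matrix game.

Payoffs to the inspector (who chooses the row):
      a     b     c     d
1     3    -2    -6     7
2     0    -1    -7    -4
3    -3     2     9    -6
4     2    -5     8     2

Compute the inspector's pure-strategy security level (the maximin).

The worst-case payoff for each row is 1: -6, 2: -7, 3: -6, 4: -5.
The best of these is -5.

-5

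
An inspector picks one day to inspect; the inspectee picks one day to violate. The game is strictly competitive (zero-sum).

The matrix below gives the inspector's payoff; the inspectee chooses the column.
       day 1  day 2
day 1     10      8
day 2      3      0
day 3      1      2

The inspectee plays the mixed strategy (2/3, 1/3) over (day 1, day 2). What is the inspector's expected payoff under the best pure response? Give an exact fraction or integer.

day 1: (10)·(2/3) + (8)·(1/3) = 28/3.
day 2: (3)·(2/3) + (0)·(1/3) = 2.
day 3: (1)·(2/3) + (2)·(1/3) = 4/3.
The best pure response is day 1 with expected payoff 28/3.

28/3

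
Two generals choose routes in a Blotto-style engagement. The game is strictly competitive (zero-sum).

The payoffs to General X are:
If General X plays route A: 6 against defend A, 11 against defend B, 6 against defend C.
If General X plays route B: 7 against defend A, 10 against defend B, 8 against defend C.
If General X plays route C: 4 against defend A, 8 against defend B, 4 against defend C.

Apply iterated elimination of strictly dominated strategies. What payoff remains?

Row route C is strictly dominated by row route A (6>4, 11>8, 6>4); eliminate route C.
Column defend B is strictly dominated by defend A for General Y (6<11, 7<10); eliminate defend B.
Row route A is strictly dominated by row route B (7>6, 8>6); eliminate route A.
Column defend C is strictly dominated by defend A for General Y (7<8); eliminate defend C.
Only (route B, defend A) remains, with payoff 7.

7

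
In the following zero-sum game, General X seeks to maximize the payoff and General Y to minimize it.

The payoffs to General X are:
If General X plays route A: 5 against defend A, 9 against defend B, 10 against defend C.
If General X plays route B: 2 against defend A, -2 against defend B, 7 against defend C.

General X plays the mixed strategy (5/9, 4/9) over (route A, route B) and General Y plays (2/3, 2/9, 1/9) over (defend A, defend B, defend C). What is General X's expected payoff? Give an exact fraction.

Against (2/3, 2/9, 1/9), each row's expected payoff is route A: 58/9; route B: 5/3.
Taking the (5/9, 4/9)-weighted average: (5/9)·(58/9) + (4/9)·(5/3) = 350/81.

350/81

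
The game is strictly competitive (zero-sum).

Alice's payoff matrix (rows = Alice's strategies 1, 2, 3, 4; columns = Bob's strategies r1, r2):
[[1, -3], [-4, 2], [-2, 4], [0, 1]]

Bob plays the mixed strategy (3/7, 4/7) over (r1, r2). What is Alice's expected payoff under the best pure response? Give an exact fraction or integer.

1: (1)·(3/7) + (-3)·(4/7) = -9/7.
2: (-4)·(3/7) + (2)·(4/7) = -4/7.
3: (-2)·(3/7) + (4)·(4/7) = 10/7.
4: (0)·(3/7) + (1)·(4/7) = 4/7.
The best pure response is 3 with expected payoff 10/7.

10/7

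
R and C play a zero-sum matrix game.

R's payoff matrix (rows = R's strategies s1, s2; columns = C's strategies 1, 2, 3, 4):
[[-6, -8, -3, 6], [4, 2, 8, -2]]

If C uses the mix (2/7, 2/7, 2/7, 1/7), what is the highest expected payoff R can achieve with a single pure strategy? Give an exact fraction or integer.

26/7

s1: (-6)·(2/7) + (-8)·(2/7) + (-3)·(2/7) + (6)·(1/7) = -4.
s2: (4)·(2/7) + (2)·(2/7) + (8)·(2/7) + (-2)·(1/7) = 26/7.
The best pure response is s2 with expected payoff 26/7.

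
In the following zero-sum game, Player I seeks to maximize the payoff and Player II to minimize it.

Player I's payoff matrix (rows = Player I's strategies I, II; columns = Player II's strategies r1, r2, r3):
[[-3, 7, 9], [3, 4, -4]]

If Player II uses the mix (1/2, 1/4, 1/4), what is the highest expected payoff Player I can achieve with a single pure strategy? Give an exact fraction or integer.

5/2

I: (-3)·(1/2) + (7)·(1/4) + (9)·(1/4) = 5/2.
II: (3)·(1/2) + (4)·(1/4) + (-4)·(1/4) = 3/2.
The best pure response is I with expected payoff 5/2.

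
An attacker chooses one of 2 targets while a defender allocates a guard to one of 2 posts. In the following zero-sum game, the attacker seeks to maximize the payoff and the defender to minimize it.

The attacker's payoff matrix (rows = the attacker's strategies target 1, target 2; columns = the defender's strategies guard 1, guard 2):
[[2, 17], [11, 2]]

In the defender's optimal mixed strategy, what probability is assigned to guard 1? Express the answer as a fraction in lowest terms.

5/8

Row minima are 2 and 2, so the attacker's maximin is 2; column maxima are 11 and 17, so the defender's minimax is 11. These differ, so the equilibrium is in mixed strategies.
Let the defender play guard 1 with probability q. The attacker is indifferent when 2q + 17(1−q) = 11q + 2(1−q), giving q = 5/8.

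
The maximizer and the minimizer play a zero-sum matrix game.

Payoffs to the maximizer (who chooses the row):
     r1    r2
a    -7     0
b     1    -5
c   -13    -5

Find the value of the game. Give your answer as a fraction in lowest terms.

Row c is strictly dominated by row a, so the maximizer never plays it.
The remaining 2×2 game on (a, b) × (r1, r2) has no saddle point. Let the maximizer play a with probability p; indifference gives −7p + (1−p) = −5(1−p), so p = 6/13.
Similarly the minimizer's optimal q on r1 is 5/13, and the value is -7·(5/13) + (0)·(8/13) = -35/13.

-35/13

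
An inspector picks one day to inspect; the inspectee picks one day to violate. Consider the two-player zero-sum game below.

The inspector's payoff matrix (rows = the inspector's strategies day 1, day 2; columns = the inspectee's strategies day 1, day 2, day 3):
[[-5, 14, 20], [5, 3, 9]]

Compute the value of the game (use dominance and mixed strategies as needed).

Column day 3 is strictly dominated by day 2 for the inspectee (it gives the inspector more in every row).
The remaining 2×2 game on (day 1, day 2) × (day 1, day 2) has no saddle point. Let the inspector play day 1 with probability p; indifference gives −5p + 5(1−p) = 14p + 3(1−p), so p = 2/21.
Similarly the inspectee's optimal q on day 1 is 11/21, and the value is -5·(11/21) + (14)·(10/21) = 85/21.

85/21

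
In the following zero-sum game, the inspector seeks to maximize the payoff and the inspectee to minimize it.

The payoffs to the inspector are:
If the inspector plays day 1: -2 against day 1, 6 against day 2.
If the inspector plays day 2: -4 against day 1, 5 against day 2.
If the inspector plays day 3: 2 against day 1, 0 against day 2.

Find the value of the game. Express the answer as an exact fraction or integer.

Row day 2 is strictly dominated by row day 1, so the inspector never plays it.
The remaining 2×2 game on (day 1, day 3) × (day 1, day 2) has no saddle point. Let the inspector play day 1 with probability p; indifference gives −2p + 2(1−p) = 6p, so p = 1/5.
Similarly the inspectee's optimal q on day 1 is 3/5, and the value is -2·(3/5) + (6)·(2/5) = 6/5.

6/5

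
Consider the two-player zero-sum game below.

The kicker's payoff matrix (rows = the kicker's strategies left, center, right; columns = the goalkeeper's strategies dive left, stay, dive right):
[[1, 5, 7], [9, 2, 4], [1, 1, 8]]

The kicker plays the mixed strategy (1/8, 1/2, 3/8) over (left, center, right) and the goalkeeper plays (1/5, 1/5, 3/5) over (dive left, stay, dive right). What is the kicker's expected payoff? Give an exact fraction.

197/40

Against (1/5, 1/5, 3/5), each row's expected payoff is left: 27/5; center: 23/5; right: 26/5.
Taking the (1/8, 1/2, 3/8)-weighted average: (1/8)·(27/5) + (1/2)·(23/5) + (3/8)·(26/5) = 197/40.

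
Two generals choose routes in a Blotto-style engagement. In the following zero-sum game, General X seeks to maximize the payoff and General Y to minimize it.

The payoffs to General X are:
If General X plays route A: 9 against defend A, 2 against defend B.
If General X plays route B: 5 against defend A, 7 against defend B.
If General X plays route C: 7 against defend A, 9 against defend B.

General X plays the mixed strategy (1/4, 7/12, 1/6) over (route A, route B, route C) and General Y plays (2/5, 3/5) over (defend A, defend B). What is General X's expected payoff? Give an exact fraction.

371/60

Against (2/5, 3/5), each row's expected payoff is route A: 24/5; route B: 31/5; route C: 41/5.
Taking the (1/4, 7/12, 1/6)-weighted average: (1/4)·(24/5) + (7/12)·(31/5) + (1/6)·(41/5) = 371/60.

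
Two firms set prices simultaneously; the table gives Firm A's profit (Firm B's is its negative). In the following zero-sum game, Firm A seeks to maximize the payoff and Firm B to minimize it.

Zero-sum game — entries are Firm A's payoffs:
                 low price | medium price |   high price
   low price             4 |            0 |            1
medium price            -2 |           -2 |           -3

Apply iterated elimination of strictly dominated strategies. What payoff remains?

0

Row medium price is strictly dominated by row low price (4>-2, 0>-2, 1>-3); eliminate medium price.
Column low price is strictly dominated by medium price for Firm B (0<4); eliminate low price.
Column high price is strictly dominated by medium price for Firm B (0<1); eliminate high price.
Only (low price, medium price) remains, with payoff 0.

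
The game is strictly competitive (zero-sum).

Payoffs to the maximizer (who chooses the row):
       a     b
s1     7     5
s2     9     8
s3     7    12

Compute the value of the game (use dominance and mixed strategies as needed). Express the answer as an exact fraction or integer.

Row s1 is strictly dominated by row s2, so the maximizer never plays it.
The remaining 2×2 game on (s2, s3) × (a, b) has no saddle point. Let the maximizer play s2 with probability p; indifference gives 9p + 7(1−p) = 8p + 12(1−p), so p = 5/6.
Similarly the minimizer's optimal q on a is 2/3, and the value is 9·(2/3) + (8)·(1/3) = 26/3.

26/3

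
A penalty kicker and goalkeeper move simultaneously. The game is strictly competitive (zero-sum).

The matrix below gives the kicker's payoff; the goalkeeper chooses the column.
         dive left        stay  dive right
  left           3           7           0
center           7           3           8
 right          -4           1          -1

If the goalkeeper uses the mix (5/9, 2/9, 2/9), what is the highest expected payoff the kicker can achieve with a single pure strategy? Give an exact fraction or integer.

left: (3)·(5/9) + (7)·(2/9) + (0)·(2/9) = 29/9.
center: (7)·(5/9) + (3)·(2/9) + (8)·(2/9) = 19/3.
right: (-4)·(5/9) + (1)·(2/9) + (-1)·(2/9) = -20/9.
The best pure response is center with expected payoff 19/3.

19/3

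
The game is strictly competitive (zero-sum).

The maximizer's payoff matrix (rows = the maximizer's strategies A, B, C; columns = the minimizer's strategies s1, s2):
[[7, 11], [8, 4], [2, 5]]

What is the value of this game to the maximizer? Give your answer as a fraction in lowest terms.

15/2

Row C is strictly dominated by row A, so the maximizer never plays it.
The remaining 2×2 game on (A, B) × (s1, s2) has no saddle point. Let the maximizer play A with probability p; indifference gives 7p + 8(1−p) = 11p + 4(1−p), so p = 1/2.
Similarly the minimizer's optimal q on s1 is 7/8, and the value is 7·(7/8) + (11)·(1/8) = 15/2.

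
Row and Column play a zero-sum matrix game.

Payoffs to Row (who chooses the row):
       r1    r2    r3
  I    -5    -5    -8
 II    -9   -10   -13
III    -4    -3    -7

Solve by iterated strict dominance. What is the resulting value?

Column r2 is strictly dominated by r3 for Column (-8<-5, -13<-10, -7<-3); eliminate r2.
Row I is strictly dominated by row III (-4>-5, -7>-8); eliminate I.
Row II is strictly dominated by row III (-4>-9, -7>-13); eliminate II.
Column r1 is strictly dominated by r3 for Column (-7<-4); eliminate r1.
Only (III, r3) remains, with payoff -7.

-7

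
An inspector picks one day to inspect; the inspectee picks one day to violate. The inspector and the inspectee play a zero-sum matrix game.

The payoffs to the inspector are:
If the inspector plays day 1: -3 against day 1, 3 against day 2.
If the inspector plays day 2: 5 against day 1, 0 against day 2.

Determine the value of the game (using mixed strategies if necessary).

15/11

Row minima are -3 and 0, so the inspector's maximin is 0; column maxima are 5 and 3, so the inspectee's minimax is 3. These differ, so the equilibrium is in mixed strategies.
Let the inspector play day 1 with probability p. The inspectee is indifferent when −3p + 5(1−p) = 3p, giving p = 5/11.
Let the inspectee play day 1 with probability q. The inspector is indifferent when −3q + 3(1−q) = 5q, giving q = 3/11.
The value is -3·(3/11) + (3)·(8/11) = 15/11.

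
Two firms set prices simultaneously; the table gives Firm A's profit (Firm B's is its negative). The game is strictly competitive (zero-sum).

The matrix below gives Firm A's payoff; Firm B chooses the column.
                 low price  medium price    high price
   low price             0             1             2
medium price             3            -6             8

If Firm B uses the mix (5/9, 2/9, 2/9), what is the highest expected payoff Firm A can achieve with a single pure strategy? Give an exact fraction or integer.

low price: (0)·(5/9) + (1)·(2/9) + (2)·(2/9) = 2/3.
medium price: (3)·(5/9) + (-6)·(2/9) + (8)·(2/9) = 19/9.
The best pure response is medium price with expected payoff 19/9.

19/9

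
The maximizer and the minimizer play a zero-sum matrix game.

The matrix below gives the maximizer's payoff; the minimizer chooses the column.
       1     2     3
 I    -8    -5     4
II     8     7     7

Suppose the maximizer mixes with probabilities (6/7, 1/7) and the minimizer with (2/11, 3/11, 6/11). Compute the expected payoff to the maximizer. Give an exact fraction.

Against (2/11, 3/11, 6/11), each row's expected payoff is I: -7/11; II: 79/11.
Taking the (6/7, 1/7)-weighted average: (6/7)·(-7/11) + (1/7)·(79/11) = 37/77.

37/77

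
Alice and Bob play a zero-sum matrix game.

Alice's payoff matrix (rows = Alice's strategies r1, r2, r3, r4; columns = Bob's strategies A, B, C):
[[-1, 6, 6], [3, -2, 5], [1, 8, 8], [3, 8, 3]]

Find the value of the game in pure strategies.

3

Row minima: -1, -2, 1, 3 → Alice's maximin is 3.
Column maxima: 3, 8, 8 → Bob's minimax is 3.
They coincide at (r4, A), so the value is 3.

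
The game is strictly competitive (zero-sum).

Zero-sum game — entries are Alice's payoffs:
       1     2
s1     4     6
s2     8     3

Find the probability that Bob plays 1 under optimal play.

Row minima are 4 and 3, so Alice's maximin is 4; column maxima are 8 and 6, so Bob's minimax is 6. These differ, so the equilibrium is in mixed strategies.
Let Bob play 1 with probability q. Alice is indifferent when 4q + 6(1−q) = 8q + 3(1−q), giving q = 3/7.

3/7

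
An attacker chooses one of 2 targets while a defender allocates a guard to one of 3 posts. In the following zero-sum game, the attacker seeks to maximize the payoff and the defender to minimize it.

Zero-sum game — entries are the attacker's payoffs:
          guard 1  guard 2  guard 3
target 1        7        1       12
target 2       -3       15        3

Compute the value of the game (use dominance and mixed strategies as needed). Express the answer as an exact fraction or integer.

9/2

Column guard 3 is strictly dominated by guard 1 for the defender (it gives the attacker more in every row).
The remaining 2×2 game on (target 1, target 2) × (guard 1, guard 2) has no saddle point. Let the attacker play target 1 with probability p; indifference gives 7p − 3(1−p) = p + 15(1−p), so p = 3/4.
Similarly the defender's optimal q on guard 1 is 7/12, and the value is 7·(7/12) + (1)·(5/12) = 9/2.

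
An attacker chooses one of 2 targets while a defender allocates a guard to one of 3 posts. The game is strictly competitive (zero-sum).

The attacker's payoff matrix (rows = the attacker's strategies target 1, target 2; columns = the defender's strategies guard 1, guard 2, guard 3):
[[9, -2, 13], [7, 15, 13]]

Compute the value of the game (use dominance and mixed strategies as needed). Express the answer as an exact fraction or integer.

149/19

Column guard 3 is strictly dominated by guard 1 for the defender (it gives the attacker more in every row).
The remaining 2×2 game on (target 1, target 2) × (guard 1, guard 2) has no saddle point. Let the attacker play target 1 with probability p; indifference gives 9p + 7(1−p) = −2p + 15(1−p), so p = 8/19.
Similarly the defender's optimal q on guard 1 is 17/19, and the value is 9·(17/19) + (-2)·(2/19) = 149/19.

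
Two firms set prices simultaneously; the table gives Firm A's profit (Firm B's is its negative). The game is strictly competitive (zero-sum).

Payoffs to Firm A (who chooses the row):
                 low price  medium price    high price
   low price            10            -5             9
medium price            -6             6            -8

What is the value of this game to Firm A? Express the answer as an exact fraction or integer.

Column low price is strictly dominated by high price for Firm B (it gives Firm A more in every row).
The remaining 2×2 game on (low price, medium price) × (medium price, high price) has no saddle point. Let Firm A play low price with probability p; indifference gives −5p + 6(1−p) = 9p − 8(1−p), so p = 1/2.
Similarly Firm B's optimal q on medium price is 17/28, and the value is -5·(17/28) + (9)·(11/28) = 1/2.

1/2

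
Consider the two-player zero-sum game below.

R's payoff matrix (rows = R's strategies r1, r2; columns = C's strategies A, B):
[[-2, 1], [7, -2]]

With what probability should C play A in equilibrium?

Row minima are -2 and -2, so R's maximin is -2; column maxima are 7 and 1, so C's minimax is 1. These differ, so the equilibrium is in mixed strategies.
Let C play A with probability q. R is indifferent when −2q + (1−q) = 7q − 2(1−q), giving q = 1/4.

1/4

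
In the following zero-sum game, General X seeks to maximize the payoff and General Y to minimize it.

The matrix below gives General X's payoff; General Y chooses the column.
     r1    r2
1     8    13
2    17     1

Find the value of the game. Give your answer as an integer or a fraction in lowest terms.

71/7

Row minima are 8 and 1, so General X's maximin is 8; column maxima are 17 and 13, so General Y's minimax is 13. These differ, so the equilibrium is in mixed strategies.
Let General X play 1 with probability p. General Y is indifferent when 8p + 17(1−p) = 13p + (1−p), giving p = 16/21.
Let General Y play r1 with probability q. General X is indifferent when 8q + 13(1−q) = 17q + (1−q), giving q = 4/7.
The value is 8·(4/7) + (13)·(3/7) = 71/7.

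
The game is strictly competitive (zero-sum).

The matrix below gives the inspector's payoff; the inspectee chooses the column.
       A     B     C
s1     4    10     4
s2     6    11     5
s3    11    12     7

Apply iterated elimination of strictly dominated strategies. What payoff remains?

Row s2 is strictly dominated by row s3 (11>6, 12>11, 7>5); eliminate s2.
Column B is strictly dominated by A for the inspectee (4<10, 11<12); eliminate B.
Row s1 is strictly dominated by row s3 (11>4, 7>4); eliminate s1.
Column A is strictly dominated by C for the inspectee (7<11); eliminate A.
Only (s3, C) remains, with payoff 7.

7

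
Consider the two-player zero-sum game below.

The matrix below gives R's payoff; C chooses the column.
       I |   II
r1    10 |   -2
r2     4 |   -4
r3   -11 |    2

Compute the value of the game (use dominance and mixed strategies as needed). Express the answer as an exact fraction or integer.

Row r2 is strictly dominated by row r1, so R never plays it.
The remaining 2×2 game on (r1, r3) × (I, II) has no saddle point. Let R play r1 with probability p; indifference gives 10p − 11(1−p) = −2p + 2(1−p), so p = 13/25.
Similarly C's optimal q on I is 4/25, and the value is 10·(4/25) + (-2)·(21/25) = -2/25.

-2/25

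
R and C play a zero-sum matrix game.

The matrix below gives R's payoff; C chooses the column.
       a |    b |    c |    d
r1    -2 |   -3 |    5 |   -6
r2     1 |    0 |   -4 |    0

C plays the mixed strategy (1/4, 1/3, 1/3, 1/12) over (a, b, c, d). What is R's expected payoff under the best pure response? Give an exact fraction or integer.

-1/3

r1: (-2)·(1/4) + (-3)·(1/3) + (5)·(1/3) + (-6)·(1/12) = -1/3.
r2: (1)·(1/4) + (0)·(1/3) + (-4)·(1/3) + (0)·(1/12) = -13/12.
The best pure response is r1 with expected payoff -1/3.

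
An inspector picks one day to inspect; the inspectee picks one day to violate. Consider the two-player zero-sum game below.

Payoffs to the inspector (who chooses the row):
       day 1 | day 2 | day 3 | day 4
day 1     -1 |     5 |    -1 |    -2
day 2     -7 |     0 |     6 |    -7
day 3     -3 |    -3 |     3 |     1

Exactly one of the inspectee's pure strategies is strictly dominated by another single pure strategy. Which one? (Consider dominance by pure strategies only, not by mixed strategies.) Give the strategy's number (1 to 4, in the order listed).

3

The inspectee prefers columns that give the inspector less. Compare day 3 with day 4: -2 < -1, -7 < 6, 1 < 3.
So day 4 strictly dominates day 3 for the inspectee; day 3 is strictly dominated.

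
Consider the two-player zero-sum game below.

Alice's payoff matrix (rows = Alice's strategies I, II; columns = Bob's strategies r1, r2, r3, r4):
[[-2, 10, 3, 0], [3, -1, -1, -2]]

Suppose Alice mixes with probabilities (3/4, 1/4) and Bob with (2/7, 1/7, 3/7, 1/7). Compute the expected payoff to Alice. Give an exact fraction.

45/28

Against (2/7, 1/7, 3/7, 1/7), each row's expected payoff is I: 15/7; II: 0.
Taking the (3/4, 1/4)-weighted average: (3/4)·(15/7) + (1/4)·(0) = 45/28.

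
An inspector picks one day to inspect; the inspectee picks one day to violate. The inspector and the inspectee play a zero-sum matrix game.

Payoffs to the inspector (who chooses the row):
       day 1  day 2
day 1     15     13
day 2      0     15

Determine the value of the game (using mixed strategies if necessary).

Row minima are 13 and 0, so the inspector's maximin is 13; column maxima are 15 and 15, so the inspectee's minimax is 15. These differ, so the equilibrium is in mixed strategies.
Let the inspector play day 1 with probability p. The inspectee is indifferent when 15p = 13p + 15(1−p), giving p = 15/17.
Let the inspectee play day 1 with probability q. The inspector is indifferent when 15q + 13(1−q) = 15(1−q), giving q = 2/17.
The value is 15·(2/17) + (13)·(15/17) = 225/17.

225/17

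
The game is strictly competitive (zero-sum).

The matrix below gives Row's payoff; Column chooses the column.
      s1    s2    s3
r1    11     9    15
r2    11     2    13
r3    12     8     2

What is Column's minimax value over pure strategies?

9

The worst case (largest entry) in each column is s1: 12, s2: 9, s3: 15.
The best (smallest) of these is 9.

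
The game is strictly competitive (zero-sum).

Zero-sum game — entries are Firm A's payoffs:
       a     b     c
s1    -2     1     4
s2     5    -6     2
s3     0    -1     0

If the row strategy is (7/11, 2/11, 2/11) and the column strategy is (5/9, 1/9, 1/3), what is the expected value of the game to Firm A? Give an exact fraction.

23/33

Against (5/9, 1/9, 1/3), each row's expected payoff is s1: 1/3; s2: 25/9; s3: -1/9.
Taking the (7/11, 2/11, 2/11)-weighted average: (7/11)·(1/3) + (2/11)·(25/9) + (2/11)·(-1/9) = 23/33.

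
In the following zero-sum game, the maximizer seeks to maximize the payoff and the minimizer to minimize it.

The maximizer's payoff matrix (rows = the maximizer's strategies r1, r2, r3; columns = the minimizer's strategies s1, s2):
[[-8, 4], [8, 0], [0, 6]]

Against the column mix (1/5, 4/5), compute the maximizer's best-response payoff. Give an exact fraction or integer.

r1: (-8)·(1/5) + (4)·(4/5) = 8/5.
r2: (8)·(1/5) + (0)·(4/5) = 8/5.
r3: (0)·(1/5) + (6)·(4/5) = 24/5.
The best pure response is r3 with expected payoff 24/5.

24/5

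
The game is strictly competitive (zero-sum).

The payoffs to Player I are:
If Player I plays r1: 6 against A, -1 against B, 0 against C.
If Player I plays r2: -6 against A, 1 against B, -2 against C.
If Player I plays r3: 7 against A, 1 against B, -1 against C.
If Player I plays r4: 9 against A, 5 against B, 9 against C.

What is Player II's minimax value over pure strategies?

5

The worst case (largest entry) in each column is A: 9, B: 5, C: 9.
The best (smallest) of these is 5.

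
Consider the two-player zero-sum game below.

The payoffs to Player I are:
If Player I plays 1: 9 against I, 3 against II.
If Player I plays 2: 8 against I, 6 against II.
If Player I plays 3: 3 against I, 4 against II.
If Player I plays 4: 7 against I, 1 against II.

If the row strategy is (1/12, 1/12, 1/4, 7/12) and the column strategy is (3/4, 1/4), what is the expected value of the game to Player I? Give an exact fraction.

253/48

Against (3/4, 1/4), each row's expected payoff is 1: 15/2; 2: 15/2; 3: 13/4; 4: 11/2.
Taking the (1/12, 1/12, 1/4, 7/12)-weighted average: (1/12)·(15/2) + (1/12)·(15/2) + (1/4)·(13/4) + (7/12)·(11/2) = 253/48.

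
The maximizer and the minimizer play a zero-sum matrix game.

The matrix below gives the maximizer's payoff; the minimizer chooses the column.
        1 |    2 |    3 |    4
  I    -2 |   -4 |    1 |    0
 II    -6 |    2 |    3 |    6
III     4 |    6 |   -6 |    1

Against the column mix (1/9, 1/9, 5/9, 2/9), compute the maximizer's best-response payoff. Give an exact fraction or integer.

23/9

I: (-2)·(1/9) + (-4)·(1/9) + (1)·(5/9) + (0)·(2/9) = -1/9.
II: (-6)·(1/9) + (2)·(1/9) + (3)·(5/9) + (6)·(2/9) = 23/9.
III: (4)·(1/9) + (6)·(1/9) + (-6)·(5/9) + (1)·(2/9) = -2.
The best pure response is II with expected payoff 23/9.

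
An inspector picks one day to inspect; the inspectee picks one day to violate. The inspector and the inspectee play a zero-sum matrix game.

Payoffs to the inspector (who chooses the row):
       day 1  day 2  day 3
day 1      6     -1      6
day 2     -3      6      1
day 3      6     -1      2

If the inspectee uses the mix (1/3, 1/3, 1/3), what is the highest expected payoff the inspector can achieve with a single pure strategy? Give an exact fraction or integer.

day 1: (6)·(1/3) + (-1)·(1/3) + (6)·(1/3) = 11/3.
day 2: (-3)·(1/3) + (6)·(1/3) + (1)·(1/3) = 4/3.
day 3: (6)·(1/3) + (-1)·(1/3) + (2)·(1/3) = 7/3.
The best pure response is day 1 with expected payoff 11/3.

11/3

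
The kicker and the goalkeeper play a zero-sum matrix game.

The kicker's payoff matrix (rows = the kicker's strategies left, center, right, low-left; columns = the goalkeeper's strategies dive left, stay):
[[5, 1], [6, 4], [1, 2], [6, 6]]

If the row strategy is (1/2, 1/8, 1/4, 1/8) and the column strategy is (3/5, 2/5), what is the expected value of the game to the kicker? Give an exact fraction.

Against (3/5, 2/5), each row's expected payoff is left: 17/5; center: 26/5; right: 7/5; low-left: 6.
Taking the (1/2, 1/8, 1/4, 1/8)-weighted average: (1/2)·(17/5) + (1/8)·(26/5) + (1/4)·(7/5) + (1/8)·(6) = 69/20.

69/20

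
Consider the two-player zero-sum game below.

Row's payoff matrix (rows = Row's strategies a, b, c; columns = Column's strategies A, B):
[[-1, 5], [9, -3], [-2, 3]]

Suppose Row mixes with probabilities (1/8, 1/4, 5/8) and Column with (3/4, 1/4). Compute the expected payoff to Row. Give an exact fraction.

Against (3/4, 1/4), each row's expected payoff is a: 1/2; b: 6; c: -3/4.
Taking the (1/8, 1/4, 5/8)-weighted average: (1/8)·(1/2) + (1/4)·(6) + (5/8)·(-3/4) = 35/32.

35/32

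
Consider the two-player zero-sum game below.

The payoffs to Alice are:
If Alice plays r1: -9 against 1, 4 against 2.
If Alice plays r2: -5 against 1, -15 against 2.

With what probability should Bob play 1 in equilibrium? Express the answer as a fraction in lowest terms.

Row minima are -9 and -15, so Alice's maximin is -9; column maxima are -5 and 4, so Bob's minimax is -5. These differ, so the equilibrium is in mixed strategies.
Let Bob play 1 with probability q. Alice is indifferent when −9q + 4(1−q) = −5q − 15(1−q), giving q = 19/23.

19/23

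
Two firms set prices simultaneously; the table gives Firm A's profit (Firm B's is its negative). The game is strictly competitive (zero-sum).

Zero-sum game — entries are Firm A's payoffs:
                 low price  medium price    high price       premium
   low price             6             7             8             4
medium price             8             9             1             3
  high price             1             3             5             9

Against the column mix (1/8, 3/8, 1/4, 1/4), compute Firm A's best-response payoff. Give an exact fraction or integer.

51/8

low price: (6)·(1/8) + (7)·(3/8) + (8)·(1/4) + (4)·(1/4) = 51/8.
medium price: (8)·(1/8) + (9)·(3/8) + (1)·(1/4) + (3)·(1/4) = 43/8.
high price: (1)·(1/8) + (3)·(3/8) + (5)·(1/4) + (9)·(1/4) = 19/4.
The best pure response is low price with expected payoff 51/8.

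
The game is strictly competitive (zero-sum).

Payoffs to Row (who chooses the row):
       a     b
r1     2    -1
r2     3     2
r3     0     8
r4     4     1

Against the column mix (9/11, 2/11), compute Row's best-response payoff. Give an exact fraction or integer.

38/11

r1: (2)·(9/11) + (-1)·(2/11) = 16/11.
r2: (3)·(9/11) + (2)·(2/11) = 31/11.
r3: (0)·(9/11) + (8)·(2/11) = 16/11.
r4: (4)·(9/11) + (1)·(2/11) = 38/11.
The best pure response is r4 with expected payoff 38/11.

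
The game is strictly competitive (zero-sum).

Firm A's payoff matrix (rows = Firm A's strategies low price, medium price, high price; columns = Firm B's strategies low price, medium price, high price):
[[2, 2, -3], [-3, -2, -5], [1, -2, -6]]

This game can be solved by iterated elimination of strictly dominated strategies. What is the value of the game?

-3

Row medium price is strictly dominated by row low price (2>-3, 2>-2, -3>-5); eliminate medium price.
Column low price is strictly dominated by high price for Firm B (-3<2, -6<1); eliminate low price.
Row high price is strictly dominated by row low price (2>-2, -3>-6); eliminate high price.
Column medium price is strictly dominated by high price for Firm B (-3<2); eliminate medium price.
Only (low price, high price) remains, with payoff -3.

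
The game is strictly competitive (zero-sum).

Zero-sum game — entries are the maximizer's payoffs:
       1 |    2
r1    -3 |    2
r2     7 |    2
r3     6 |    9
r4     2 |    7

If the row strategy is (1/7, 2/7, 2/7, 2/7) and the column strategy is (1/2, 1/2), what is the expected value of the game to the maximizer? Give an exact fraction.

Against (1/2, 1/2), each row's expected payoff is r1: -1/2; r2: 9/2; r3: 15/2; r4: 9/2.
Taking the (1/7, 2/7, 2/7, 2/7)-weighted average: (1/7)·(-1/2) + (2/7)·(9/2) + (2/7)·(15/2) + (2/7)·(9/2) = 65/14.

65/14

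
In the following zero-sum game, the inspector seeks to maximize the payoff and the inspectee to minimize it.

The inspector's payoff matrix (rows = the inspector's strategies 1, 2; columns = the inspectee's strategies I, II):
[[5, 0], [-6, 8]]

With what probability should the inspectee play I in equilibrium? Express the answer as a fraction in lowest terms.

Row minima are 0 and -6, so the inspector's maximin is 0; column maxima are 5 and 8, so the inspectee's minimax is 5. These differ, so the equilibrium is in mixed strategies.
Let the inspectee play I with probability q. The inspector is indifferent when 5q = −6q + 8(1−q), giving q = 8/19.

8/19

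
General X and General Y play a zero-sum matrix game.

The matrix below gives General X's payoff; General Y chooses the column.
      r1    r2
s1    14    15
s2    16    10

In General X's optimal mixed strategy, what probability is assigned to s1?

Row minima are 14 and 10, so General X's maximin is 14; column maxima are 16 and 15, so General Y's minimax is 15. These differ, so the equilibrium is in mixed strategies.
Let General X play s1 with probability p. General Y is indifferent when 14p + 16(1−p) = 15p + 10(1−p), giving p = 6/7.

6/7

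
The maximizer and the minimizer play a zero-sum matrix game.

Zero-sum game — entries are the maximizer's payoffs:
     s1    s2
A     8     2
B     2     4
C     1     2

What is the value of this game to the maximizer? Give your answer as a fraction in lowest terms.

Row C is strictly dominated by row B, so the maximizer never plays it.
The remaining 2×2 game on (A, B) × (s1, s2) has no saddle point. Let the maximizer play A with probability p; indifference gives 8p + 2(1−p) = 2p + 4(1−p), so p = 1/4.
Similarly the minimizer's optimal q on s1 is 1/4, and the value is 8·(1/4) + (2)·(3/4) = 7/2.

7/2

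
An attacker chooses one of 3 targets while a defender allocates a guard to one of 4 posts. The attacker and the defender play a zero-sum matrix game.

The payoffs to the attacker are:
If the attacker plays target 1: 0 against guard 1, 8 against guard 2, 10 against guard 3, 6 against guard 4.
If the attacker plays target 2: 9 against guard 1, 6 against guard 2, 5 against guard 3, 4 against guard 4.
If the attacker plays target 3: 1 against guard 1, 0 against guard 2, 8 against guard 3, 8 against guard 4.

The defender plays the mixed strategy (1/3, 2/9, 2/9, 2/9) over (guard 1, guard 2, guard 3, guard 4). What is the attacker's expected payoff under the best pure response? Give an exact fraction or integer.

19/3

target 1: (0)·(1/3) + (8)·(2/9) + (10)·(2/9) + (6)·(2/9) = 16/3.
target 2: (9)·(1/3) + (6)·(2/9) + (5)·(2/9) + (4)·(2/9) = 19/3.
target 3: (1)·(1/3) + (0)·(2/9) + (8)·(2/9) + (8)·(2/9) = 35/9.
The best pure response is target 2 with expected payoff 19/3.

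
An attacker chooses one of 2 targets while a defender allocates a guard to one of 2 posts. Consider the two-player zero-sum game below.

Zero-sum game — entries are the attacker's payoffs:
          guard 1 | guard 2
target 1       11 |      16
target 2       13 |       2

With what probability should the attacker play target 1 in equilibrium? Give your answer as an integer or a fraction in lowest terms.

Row minima are 11 and 2, so the attacker's maximin is 11; column maxima are 13 and 16, so the defender's minimax is 13. These differ, so the equilibrium is in mixed strategies.
Let the attacker play target 1 with probability p. The defender is indifferent when 11p + 13(1−p) = 16p + 2(1−p), giving p = 11/16.

11/16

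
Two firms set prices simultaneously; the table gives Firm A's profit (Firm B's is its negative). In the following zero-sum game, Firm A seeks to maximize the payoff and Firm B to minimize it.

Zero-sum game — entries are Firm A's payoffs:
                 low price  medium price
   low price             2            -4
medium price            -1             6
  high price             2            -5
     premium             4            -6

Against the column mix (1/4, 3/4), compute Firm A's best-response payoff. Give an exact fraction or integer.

low price: (2)·(1/4) + (-4)·(3/4) = -5/2.
medium price: (-1)·(1/4) + (6)·(3/4) = 17/4.
high price: (2)·(1/4) + (-5)·(3/4) = -13/4.
premium: (4)·(1/4) + (-6)·(3/4) = -7/2.
The best pure response is medium price with expected payoff 17/4.

17/4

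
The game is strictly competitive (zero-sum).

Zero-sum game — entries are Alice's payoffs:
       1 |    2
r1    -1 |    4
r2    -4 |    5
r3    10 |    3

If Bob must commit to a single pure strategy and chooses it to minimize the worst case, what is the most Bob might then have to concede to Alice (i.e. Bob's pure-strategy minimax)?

The worst case (largest entry) in each column is 1: 10, 2: 5.
The best (smallest) of these is 5.

5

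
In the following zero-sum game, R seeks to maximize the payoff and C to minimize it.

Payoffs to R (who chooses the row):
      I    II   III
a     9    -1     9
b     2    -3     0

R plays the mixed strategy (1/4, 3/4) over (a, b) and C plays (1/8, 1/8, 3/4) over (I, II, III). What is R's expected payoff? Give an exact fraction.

Against (1/8, 1/8, 3/4), each row's expected payoff is a: 31/4; b: -1/8.
Taking the (1/4, 3/4)-weighted average: (1/4)·(31/4) + (3/4)·(-1/8) = 59/32.

59/32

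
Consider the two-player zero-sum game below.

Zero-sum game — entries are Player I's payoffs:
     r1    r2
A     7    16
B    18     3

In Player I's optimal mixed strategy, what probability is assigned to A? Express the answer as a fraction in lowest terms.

5/8

Row minima are 7 and 3, so Player I's maximin is 7; column maxima are 18 and 16, so Player II's minimax is 16. These differ, so the equilibrium is in mixed strategies.
Let Player I play A with probability p. Player II is indifferent when 7p + 18(1−p) = 16p + 3(1−p), giving p = 5/8.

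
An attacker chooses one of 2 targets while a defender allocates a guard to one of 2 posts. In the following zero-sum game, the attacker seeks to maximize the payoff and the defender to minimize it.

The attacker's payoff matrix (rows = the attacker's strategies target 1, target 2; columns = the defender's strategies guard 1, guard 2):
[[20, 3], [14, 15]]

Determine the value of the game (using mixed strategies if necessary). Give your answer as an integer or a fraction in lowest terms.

43/3

Row minima are 3 and 14, so the attacker's maximin is 14; column maxima are 20 and 15, so the defender's minimax is 15. These differ, so the equilibrium is in mixed strategies.
Let the attacker play target 1 with probability p. The defender is indifferent when 20p + 14(1−p) = 3p + 15(1−p), giving p = 1/18.
Let the defender play guard 1 with probability q. The attacker is indifferent when 20q + 3(1−q) = 14q + 15(1−q), giving q = 2/3.
The value is 20·(2/3) + (3)·(1/3) = 43/3.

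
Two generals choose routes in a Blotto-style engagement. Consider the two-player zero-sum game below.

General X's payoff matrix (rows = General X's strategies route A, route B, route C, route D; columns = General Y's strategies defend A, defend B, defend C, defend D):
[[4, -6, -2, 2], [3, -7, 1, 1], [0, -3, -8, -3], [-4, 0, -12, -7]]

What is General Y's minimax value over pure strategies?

The worst case (largest entry) in each column is defend A: 4, defend B: 0, defend C: 1, defend D: 2.
The best (smallest) of these is 0.

0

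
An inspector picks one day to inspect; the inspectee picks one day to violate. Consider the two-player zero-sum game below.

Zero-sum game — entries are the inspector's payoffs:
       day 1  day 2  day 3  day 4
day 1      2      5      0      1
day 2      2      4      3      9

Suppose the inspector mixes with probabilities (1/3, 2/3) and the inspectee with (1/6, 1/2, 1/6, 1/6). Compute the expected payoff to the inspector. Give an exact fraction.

35/9

Against (1/6, 1/2, 1/6, 1/6), each row's expected payoff is day 1: 3; day 2: 13/3.
Taking the (1/3, 2/3)-weighted average: (1/3)·(3) + (2/3)·(13/3) = 35/9.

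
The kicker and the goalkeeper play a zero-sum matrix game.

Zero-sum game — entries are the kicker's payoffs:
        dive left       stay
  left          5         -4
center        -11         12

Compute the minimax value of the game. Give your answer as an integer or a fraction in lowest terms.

Row minima are -4 and -11, so the kicker's maximin is -4; column maxima are 5 and 12, so the goalkeeper's minimax is 5. These differ, so the equilibrium is in mixed strategies.
Let the kicker play left with probability p. The goalkeeper is indifferent when 5p − 11(1−p) = −4p + 12(1−p), giving p = 23/32.
Let the goalkeeper play dive left with probability q. The kicker is indifferent when 5q − 4(1−q) = −11q + 12(1−q), giving q = 1/2.
The value is 5·(1/2) + (-4)·(1/2) = 1/2.

1/2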